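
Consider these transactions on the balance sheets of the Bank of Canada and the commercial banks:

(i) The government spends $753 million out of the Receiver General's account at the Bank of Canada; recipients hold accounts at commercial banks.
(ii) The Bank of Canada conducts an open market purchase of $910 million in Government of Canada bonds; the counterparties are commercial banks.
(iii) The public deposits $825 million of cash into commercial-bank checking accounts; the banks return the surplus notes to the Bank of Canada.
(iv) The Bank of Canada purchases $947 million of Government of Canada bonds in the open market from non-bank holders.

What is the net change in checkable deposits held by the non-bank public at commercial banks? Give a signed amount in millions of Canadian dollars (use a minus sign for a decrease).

Government spending $753 million: non-bank counterparties' bank balances rise → +$753M.
OMO purchase (from banks) $910 million: the counterparty is a bank, so public deposits are unchanged → 0.
Currency deposit $825 million: non-bank counterparties' bank balances rise → +$825M.
Asset purchase (from non-banks) $947 million: non-bank counterparties' bank balances rise → +$947M.
Net: 753 + 0 + 825 + 947 = +$2525 million.

+$2525 million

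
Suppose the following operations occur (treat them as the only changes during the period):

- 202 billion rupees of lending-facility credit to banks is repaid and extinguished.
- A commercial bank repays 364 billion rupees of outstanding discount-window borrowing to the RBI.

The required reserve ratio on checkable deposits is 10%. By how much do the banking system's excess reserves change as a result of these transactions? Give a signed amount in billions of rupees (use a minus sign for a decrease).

Discount-window repayment 202 billion rupees: reserves −202B, deposits 0.
Discount-window repayment 364 billion rupees: reserves −364B, deposits 0.
Totals: Δreserves = −566B, Δdeposits = 0.
Δrequired reserves = 10% × 0 = 0.
Δexcess reserves = Δreserves − Δrequired = −566B − (0) = -566 billion.

-566 billion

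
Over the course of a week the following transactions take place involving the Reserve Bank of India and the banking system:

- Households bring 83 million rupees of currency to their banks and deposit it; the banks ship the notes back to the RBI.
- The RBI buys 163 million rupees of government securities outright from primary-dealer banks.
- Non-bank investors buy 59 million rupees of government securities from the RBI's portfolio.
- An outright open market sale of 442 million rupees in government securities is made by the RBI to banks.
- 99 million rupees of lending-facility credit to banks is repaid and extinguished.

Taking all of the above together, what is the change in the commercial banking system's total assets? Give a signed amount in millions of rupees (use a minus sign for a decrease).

-75 million

RBI balance sheet:
  Assets:      Securities −338M, Loans to banks −99M
  Liabilities: Bank reserves −354M, Currency in circulation −83M
Commercial banking system:
  Assets:      Reserves at CB −354M, Securities +279M
  Liabilities: Checkable deposits +24M, Borrowings from CB −99M
Change in total bank assets = -75 million.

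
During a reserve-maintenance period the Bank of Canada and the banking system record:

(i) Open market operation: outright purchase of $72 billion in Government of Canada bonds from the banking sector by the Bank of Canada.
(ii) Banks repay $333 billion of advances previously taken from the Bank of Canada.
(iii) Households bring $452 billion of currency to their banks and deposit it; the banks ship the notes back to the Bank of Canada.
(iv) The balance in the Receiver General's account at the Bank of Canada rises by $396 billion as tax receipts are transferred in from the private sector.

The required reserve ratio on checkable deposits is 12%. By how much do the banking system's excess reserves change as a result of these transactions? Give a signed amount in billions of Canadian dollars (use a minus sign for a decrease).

OMO purchase (from banks) $72 billion: reserves +$72B, deposits 0.
Discount-window repayment $333 billion: reserves −$333B, deposits 0.
Currency deposit $452 billion: reserves +$452B, deposits +$452B.
Government account inflow $396 billion: reserves −$396B, deposits −$396B.
Totals: Δreserves = −$205B, Δdeposits = +$56B.
Δrequired reserves = 12% × +$56B = +$6.72B.
Δexcess reserves = Δreserves − Δrequired = −$205B − (+$6.72B) = -$211.72 billion.

-$211.72 billion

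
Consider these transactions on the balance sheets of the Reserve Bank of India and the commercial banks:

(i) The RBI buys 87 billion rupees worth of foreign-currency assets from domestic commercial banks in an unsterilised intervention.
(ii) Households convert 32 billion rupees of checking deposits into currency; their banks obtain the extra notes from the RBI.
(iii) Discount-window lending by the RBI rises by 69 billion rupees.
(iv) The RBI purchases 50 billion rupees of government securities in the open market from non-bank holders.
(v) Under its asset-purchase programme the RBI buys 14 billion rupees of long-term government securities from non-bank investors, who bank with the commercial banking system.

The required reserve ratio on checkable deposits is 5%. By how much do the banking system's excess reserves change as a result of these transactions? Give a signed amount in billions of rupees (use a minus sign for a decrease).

FX purchase 87 billion rupees: reserves +87B, deposits 0.
Currency withdrawal 32 billion rupees: reserves −32B, deposits −32B.
Discount-window loan 69 billion rupees: reserves +69B, deposits 0.
Asset purchase (from non-banks) 50 billion rupees: reserves +50B, deposits +50B.
Asset purchase (from non-banks) 14 billion rupees: reserves +14B, deposits +14B.
Totals: Δreserves = +188B, Δdeposits = +32B.
Δrequired reserves = 5% × +32B = +1.6B.
Δexcess reserves = Δreserves − Δrequired = +188B − (+1.6B) = +186.4 billion.

+186.4 billion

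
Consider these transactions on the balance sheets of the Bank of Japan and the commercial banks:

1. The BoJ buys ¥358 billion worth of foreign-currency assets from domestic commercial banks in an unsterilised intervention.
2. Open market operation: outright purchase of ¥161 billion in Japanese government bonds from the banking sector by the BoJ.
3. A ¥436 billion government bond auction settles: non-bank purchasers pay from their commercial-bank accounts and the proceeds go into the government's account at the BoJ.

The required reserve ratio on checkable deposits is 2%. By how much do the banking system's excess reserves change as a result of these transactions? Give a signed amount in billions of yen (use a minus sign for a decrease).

+¥91.72 billion

FX purchase ¥358 billion: reserves +¥358B, deposits 0.
OMO purchase (from banks) ¥161 billion: reserves +¥161B, deposits 0.
Government account inflow ¥436 billion: reserves −¥436B, deposits −¥436B.
Totals: Δreserves = +¥83B, Δdeposits = −¥436B.
Δrequired reserves = 2% × −¥436B = −¥8.72B.
Δexcess reserves = Δreserves − Δrequired = +¥83B − (−¥8.72B) = +¥91.72 billion.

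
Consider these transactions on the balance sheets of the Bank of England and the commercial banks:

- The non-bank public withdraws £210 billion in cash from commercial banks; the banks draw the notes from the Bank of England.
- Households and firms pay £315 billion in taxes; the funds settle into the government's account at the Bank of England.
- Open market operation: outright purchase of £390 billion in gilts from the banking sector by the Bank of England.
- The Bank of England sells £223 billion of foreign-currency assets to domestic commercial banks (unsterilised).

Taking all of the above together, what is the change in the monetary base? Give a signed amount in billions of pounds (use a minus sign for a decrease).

Currency withdrawal £210 billion: just a shift between currency and reserves — both are base money → 0.
Government account inflow £315 billion: reserves shift to a non-base liability → −£315B.
OMO purchase (from banks) £390 billion: Bank of England balance sheet expands → +£390B.
FX sale £223 billion: Bank of England balance sheet contracts → −£223B.
Net: 0 − 315 + 390 − 223 = -£148 billion.

-£148 billion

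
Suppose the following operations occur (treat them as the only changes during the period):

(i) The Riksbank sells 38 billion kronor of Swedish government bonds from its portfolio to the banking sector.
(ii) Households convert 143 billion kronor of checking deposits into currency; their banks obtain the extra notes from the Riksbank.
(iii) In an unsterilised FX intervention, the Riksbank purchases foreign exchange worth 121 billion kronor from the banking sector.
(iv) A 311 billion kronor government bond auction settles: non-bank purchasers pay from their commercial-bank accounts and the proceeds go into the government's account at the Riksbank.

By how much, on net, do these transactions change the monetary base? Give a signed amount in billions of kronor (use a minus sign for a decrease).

OMO sale (to banks) 38 billion kronor: Riksbank balance sheet contracts → −38B.
Currency withdrawal 143 billion kronor: just a shift between currency and reserves — both are base money → 0.
FX purchase 121 billion kronor: Riksbank balance sheet expands → +121B.
Government account inflow 311 billion kronor: reserves shift to a non-base liability → −311B.
Net: −38 + 0 + 121 − 311 = -228 billion.

-228 billion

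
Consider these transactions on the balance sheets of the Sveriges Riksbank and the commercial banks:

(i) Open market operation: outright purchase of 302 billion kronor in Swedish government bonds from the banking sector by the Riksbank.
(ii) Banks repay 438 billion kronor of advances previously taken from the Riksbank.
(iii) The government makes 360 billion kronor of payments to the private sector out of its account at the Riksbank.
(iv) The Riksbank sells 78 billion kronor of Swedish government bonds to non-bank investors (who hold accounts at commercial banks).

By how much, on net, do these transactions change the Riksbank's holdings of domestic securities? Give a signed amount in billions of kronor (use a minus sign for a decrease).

+224 billion

OMO purchase (from banks) 302 billion kronor: securities added to the Riksbank's portfolio → +302B.
Discount-window repayment 438 billion kronor: the Riksbank's securities portfolio is untouched → 0.
Government spending 360 billion kronor: the Riksbank's securities portfolio is untouched → 0.
Asset sale (to non-banks) 78 billion kronor: securities removed from the Riksbank's portfolio → −78B.
Net: 302 + 0 + 0 − 78 = +224 billion.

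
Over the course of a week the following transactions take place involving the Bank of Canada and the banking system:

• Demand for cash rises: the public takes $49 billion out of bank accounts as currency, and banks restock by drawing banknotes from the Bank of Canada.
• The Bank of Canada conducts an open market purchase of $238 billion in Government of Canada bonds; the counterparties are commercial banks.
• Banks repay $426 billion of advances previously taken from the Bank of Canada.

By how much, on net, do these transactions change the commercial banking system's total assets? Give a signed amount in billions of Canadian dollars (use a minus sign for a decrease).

Bank of Canada balance sheet:
  Assets:      Securities +$238B, Loans to banks −$426B
  Liabilities: Bank reserves −$237B, Currency in circulation +$49B
Commercial banking system:
  Assets:      Reserves at CB −$237B, Securities −$238B
  Liabilities: Checkable deposits −$49B, Borrowings from CB −$426B
Change in total bank assets = -$475 billion.

-$475 billion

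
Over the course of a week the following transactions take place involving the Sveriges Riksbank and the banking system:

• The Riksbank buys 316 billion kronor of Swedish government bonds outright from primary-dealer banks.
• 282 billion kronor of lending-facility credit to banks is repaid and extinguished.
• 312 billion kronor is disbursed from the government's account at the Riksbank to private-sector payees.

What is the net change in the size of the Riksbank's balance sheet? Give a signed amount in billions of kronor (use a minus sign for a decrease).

Riksbank balance sheet:
  Assets:      Securities +316B, Loans to banks −282B
  Liabilities: Bank reserves +346B, Government deposits −312B
Change in total Riksbank assets = +34 billion.

+34 billion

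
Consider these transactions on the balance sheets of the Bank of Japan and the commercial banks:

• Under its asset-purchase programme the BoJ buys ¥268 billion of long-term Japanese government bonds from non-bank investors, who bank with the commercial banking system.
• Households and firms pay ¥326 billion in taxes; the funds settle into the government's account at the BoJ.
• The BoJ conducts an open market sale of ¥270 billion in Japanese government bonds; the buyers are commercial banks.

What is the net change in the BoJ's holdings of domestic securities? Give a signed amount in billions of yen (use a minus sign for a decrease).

BoJ balance sheet:
  Assets:      Securities −¥2B
  Liabilities: Bank reserves −¥328B, Government deposits +¥326B
Commercial banking system:
  Assets:      Reserves at CB −¥328B, Securities +¥270B
  Liabilities: Checkable deposits −¥58B
So the change in the BoJ's holdings of domestic securities is -¥2 billion.

-¥2 billion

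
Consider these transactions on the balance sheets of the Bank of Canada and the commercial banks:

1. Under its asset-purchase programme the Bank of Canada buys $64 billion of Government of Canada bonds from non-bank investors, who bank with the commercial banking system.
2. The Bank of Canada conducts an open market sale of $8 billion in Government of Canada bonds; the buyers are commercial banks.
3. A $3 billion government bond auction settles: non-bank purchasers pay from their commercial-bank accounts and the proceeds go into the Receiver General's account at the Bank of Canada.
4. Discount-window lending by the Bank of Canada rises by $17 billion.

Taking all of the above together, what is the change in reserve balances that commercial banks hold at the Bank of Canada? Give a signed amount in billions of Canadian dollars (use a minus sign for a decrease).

+$70 billion

Bank of Canada balance sheet:
  Assets:      Securities +$56B, Loans to banks +$17B
  Liabilities: Bank reserves +$70B, Government deposits +$3B
Commercial banking system:
  Assets:      Reserves at CB +$70B, Securities +$8B
  Liabilities: Checkable deposits +$61B, Borrowings from CB +$17B
So the change in reserve balances that commercial banks hold at the Bank of Canada is +$70 billion.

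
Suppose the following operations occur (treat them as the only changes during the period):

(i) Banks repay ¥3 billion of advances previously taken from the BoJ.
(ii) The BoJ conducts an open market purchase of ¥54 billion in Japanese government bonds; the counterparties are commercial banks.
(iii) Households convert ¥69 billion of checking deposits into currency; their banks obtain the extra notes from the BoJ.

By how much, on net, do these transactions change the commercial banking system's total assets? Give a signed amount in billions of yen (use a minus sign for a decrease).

-¥72 billion

Discount-window repayment ¥3 billion: bank balance sheets shrink → −¥3B.
OMO purchase (from banks) ¥54 billion: just an asset swap on bank balance sheets → 0.
Currency withdrawal ¥69 billion: bank balance sheets shrink → −¥69B.
Net: −3 + 0 − 69 = -¥72 billion.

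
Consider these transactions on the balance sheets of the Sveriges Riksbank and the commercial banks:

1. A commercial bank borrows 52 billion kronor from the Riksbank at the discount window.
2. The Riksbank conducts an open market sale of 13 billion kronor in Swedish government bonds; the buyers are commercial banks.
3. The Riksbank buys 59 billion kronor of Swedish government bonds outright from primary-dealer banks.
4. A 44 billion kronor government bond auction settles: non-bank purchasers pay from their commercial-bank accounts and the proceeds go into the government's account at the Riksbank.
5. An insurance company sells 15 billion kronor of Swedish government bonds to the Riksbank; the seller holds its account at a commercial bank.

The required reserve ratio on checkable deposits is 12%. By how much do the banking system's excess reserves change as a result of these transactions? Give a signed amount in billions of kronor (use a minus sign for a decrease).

+72.48 billion

Discount-window loan 52 billion kronor: reserves +52B, deposits 0.
OMO sale (to banks) 13 billion kronor: reserves −13B, deposits 0.
OMO purchase (from banks) 59 billion kronor: reserves +59B, deposits 0.
Government account inflow 44 billion kronor: reserves −44B, deposits −44B.
Asset purchase (from non-banks) 15 billion kronor: reserves +15B, deposits +15B.
Totals: Δreserves = +69B, Δdeposits = −29B.
Δrequired reserves = 12% × −29B = −3.48B.
Δexcess reserves = Δreserves − Δrequired = +69B − (−3.48B) = +72.48 billion.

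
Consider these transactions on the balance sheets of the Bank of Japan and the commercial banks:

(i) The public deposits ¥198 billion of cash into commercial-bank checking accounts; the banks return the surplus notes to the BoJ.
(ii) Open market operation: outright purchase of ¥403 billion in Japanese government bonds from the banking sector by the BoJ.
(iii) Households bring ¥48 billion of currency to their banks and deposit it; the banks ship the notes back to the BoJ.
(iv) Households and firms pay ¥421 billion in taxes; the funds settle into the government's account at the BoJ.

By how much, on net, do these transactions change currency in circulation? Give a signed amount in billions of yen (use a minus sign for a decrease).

BoJ balance sheet:
  Assets:      Securities +¥403B
  Liabilities: Bank reserves +¥228B, Currency in circulation −¥246B, Government deposits +¥421B
So the change in currency in circulation is -¥246 billion.

-¥246 billion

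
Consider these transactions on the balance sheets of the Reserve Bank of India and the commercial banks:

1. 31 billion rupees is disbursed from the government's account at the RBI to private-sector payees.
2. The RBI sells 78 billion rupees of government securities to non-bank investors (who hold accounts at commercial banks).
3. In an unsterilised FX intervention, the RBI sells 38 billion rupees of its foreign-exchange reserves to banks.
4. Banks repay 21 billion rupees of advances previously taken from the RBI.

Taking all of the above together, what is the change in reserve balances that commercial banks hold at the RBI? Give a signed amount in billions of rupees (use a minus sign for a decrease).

Government spending 31 billion rupees: government payments flow into bank reserve accounts → +31B.
Asset sale (to non-banks) 78 billion rupees: the non-bank buyers' banks settle from reserves → −78B.
FX sale 38 billion rupees: the buying banks pay out of their reserve balances → −38B.
Discount-window repayment 21 billion rupees: repayment is debited from reserves → −21B.
Net: 31 − 78 − 38 − 21 = -106 billion.

-106 billion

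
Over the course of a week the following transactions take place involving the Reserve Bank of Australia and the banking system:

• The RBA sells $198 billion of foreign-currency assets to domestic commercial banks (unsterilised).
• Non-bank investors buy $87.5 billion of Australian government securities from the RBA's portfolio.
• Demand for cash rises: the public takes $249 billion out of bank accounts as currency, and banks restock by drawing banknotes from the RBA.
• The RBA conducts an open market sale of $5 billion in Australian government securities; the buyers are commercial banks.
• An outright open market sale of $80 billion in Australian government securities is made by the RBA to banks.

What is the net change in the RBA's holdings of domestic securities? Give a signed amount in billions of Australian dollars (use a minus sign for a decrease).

-$172.5 billion

FX sale $198 billion: the RBA's securities portfolio is untouched → 0.
Asset sale (to non-banks) $87.5 billion: securities removed from the RBA's portfolio → −$87.5B.
Currency withdrawal $249 billion: the RBA's securities portfolio is untouched → 0.
OMO sale (to banks) $5 billion: securities removed from the RBA's portfolio → −$5B.
OMO sale (to banks) $80 billion: securities removed from the RBA's portfolio → −$80B.
Net: 0 − 87.5 + 0 − 5 − 80 = -$172.5 billion.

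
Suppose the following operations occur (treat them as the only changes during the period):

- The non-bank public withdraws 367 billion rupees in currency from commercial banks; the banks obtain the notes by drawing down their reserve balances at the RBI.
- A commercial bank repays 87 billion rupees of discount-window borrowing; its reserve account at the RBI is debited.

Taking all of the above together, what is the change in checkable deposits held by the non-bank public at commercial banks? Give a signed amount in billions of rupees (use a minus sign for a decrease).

-367 billion

Currency withdrawal 367 billion rupees: non-bank counterparties' bank balances fall → −367B.
Discount-window repayment 87 billion rupees: the counterparty is a bank, so public deposits are unchanged → 0.
Net: −367 + 0 = -367 billion.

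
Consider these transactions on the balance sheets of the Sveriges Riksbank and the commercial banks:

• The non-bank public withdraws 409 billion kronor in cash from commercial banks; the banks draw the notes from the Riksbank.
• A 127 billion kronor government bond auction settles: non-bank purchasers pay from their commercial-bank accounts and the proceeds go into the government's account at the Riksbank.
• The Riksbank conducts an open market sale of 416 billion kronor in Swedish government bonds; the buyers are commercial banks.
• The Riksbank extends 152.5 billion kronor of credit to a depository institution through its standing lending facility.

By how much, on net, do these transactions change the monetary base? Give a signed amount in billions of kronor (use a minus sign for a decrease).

Currency withdrawal 409 billion kronor: just a shift between currency and reserves — both are base money → 0.
Government account inflow 127 billion kronor: reserves shift to a non-base liability → −127B.
OMO sale (to banks) 416 billion kronor: Riksbank balance sheet contracts → −416B.
Discount-window loan 152.5 billion kronor: Riksbank balance sheet expands → +152.5B.
Net: 0 − 127 − 416 + 152.5 = -390.5 billion.

-390.5 billion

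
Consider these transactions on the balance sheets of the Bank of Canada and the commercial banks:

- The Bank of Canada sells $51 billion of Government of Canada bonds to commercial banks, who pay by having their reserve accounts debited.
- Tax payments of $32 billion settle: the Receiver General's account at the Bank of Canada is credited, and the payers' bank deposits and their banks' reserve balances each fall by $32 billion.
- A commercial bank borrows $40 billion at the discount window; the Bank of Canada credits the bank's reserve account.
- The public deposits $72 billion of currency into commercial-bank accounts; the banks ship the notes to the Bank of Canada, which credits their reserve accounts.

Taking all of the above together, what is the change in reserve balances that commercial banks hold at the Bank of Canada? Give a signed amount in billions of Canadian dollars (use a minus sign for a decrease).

OMO sale (to banks) $51 billion: the buying banks pay out of their reserve balances → −$51B.
Government account inflow $32 billion: funds move from bank reserves into the government account → −$32B.
Discount-window loan $40 billion: the loan is credited to the bank's reserve account → +$40B.
Currency deposit $72 billion: returned notes are swapped for reserve credit → +$72B.
Net: −51 − 32 + 40 + 72 = +$29 billion.

+$29 billion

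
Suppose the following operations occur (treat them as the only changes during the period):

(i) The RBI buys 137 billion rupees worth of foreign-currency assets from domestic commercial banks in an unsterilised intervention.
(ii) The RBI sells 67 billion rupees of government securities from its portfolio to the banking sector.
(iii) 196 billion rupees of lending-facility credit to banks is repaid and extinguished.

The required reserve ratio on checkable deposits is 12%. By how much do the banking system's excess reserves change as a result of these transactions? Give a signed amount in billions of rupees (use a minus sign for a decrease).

FX purchase 137 billion rupees: reserves +137B, deposits 0.
OMO sale (to banks) 67 billion rupees: reserves −67B, deposits 0.
Discount-window repayment 196 billion rupees: reserves −196B, deposits 0.
Totals: Δreserves = −126B, Δdeposits = 0.
Δrequired reserves = 12% × 0 = 0.
Δexcess reserves = Δreserves − Δrequired = −126B − (0) = -126 billion.

-126 billion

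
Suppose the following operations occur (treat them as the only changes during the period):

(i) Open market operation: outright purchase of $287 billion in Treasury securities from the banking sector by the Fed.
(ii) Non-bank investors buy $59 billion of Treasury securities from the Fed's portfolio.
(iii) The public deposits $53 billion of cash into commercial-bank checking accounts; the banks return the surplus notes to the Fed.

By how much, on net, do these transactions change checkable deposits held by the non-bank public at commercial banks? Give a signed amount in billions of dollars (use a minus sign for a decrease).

Fed balance sheet:
  Assets:      Securities +$228B
  Liabilities: Bank reserves +$281B, Currency in circulation −$53B
Commercial banking system:
  Assets:      Reserves at CB +$281B, Securities −$287B
  Liabilities: Checkable deposits −$6B
So the change in checkable deposits held by the non-bank public at commercial banks is -$6 billion.

-$6 billion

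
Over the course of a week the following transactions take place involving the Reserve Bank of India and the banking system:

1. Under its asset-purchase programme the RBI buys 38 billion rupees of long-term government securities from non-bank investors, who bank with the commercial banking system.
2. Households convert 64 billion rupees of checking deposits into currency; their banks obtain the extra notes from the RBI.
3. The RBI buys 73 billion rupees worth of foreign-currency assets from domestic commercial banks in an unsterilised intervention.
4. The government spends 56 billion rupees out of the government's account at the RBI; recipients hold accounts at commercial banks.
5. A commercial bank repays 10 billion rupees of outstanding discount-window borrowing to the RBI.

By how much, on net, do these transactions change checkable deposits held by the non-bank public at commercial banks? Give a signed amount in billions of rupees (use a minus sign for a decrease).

RBI balance sheet:
  Assets:      Securities +38B, Loans to banks −10B, Foreign assets +73B
  Liabilities: Bank reserves +93B, Currency in circulation +64B, Government deposits −56B
Commercial banking system:
  Assets:      Reserves at CB +93B, Foreign assets −73B
  Liabilities: Checkable deposits +30B, Borrowings from CB −10B
So the change in checkable deposits held by the non-bank public at commercial banks is +30 billion.

+30 billion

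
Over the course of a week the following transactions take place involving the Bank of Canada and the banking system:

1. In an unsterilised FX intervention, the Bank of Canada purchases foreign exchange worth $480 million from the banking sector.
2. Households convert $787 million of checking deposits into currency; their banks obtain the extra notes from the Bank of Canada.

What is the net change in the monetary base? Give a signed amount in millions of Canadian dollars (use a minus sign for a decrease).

+$480 million

FX purchase $480 million: Bank of Canada balance sheet expands → +$480M.
Currency withdrawal $787 million: just a shift between currency and reserves — both are base money → 0.
Net: 480 + 0 = +$480 million.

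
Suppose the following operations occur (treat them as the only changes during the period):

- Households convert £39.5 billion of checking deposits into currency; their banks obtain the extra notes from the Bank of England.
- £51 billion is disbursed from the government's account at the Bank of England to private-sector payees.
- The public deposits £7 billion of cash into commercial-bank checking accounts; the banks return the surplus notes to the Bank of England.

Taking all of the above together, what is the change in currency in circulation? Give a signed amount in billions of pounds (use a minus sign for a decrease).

+£32.5 billion

Currency withdrawal £39.5 billion: notes leave the central bank → +£39.5B.
Government spending £51 billion: no currency enters or leaves circulation → 0.
Currency deposit £7 billion: notes return to the central bank → −£7B.
Net: 39.5 + 0 − 7 = +£32.5 billion.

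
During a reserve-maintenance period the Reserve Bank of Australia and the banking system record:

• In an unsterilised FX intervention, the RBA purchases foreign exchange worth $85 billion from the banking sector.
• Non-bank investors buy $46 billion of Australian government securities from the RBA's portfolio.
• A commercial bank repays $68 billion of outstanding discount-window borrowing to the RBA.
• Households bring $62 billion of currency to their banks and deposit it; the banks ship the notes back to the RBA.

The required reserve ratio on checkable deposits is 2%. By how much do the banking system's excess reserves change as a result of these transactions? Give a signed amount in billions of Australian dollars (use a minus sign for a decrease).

+$32.68 billion

FX purchase $85 billion: reserves +$85B, deposits 0.
Asset sale (to non-banks) $46 billion: reserves −$46B, deposits −$46B.
Discount-window repayment $68 billion: reserves −$68B, deposits 0.
Currency deposit $62 billion: reserves +$62B, deposits +$62B.
Totals: Δreserves = +$33B, Δdeposits = +$16B.
Δrequired reserves = 2% × +$16B = +$0.32B.
Δexcess reserves = Δreserves − Δrequired = +$33B − (+$0.32B) = +$32.68 billion.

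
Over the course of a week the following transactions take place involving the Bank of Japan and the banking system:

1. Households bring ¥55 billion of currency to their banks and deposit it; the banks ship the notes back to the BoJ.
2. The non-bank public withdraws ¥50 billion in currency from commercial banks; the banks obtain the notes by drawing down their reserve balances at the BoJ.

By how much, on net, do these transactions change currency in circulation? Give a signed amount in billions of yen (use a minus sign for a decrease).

Currency deposit ¥55 billion: notes return to the central bank → −¥55B.
Currency withdrawal ¥50 billion: notes leave the central bank → +¥50B.
Net: −55 + 50 = -¥5 billion.

-¥5 billion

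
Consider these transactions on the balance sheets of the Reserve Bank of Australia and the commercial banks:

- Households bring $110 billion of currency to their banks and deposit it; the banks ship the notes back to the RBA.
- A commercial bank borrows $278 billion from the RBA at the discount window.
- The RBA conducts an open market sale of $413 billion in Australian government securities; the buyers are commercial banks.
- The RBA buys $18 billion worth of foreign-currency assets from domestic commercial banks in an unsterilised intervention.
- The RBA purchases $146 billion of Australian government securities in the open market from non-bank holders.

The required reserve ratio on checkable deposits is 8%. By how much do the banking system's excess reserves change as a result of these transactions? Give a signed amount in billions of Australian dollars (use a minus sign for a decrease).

+$118.52 billion

Currency deposit $110 billion: reserves +$110B, deposits +$110B.
Discount-window loan $278 billion: reserves +$278B, deposits 0.
OMO sale (to banks) $413 billion: reserves −$413B, deposits 0.
FX purchase $18 billion: reserves +$18B, deposits 0.
Asset purchase (from non-banks) $146 billion: reserves +$146B, deposits +$146B.
Totals: Δreserves = +$139B, Δdeposits = +$256B.
Δrequired reserves = 8% × +$256B = +$20.48B.
Δexcess reserves = Δreserves − Δrequired = +$139B − (+$20.48B) = +$118.52 billion.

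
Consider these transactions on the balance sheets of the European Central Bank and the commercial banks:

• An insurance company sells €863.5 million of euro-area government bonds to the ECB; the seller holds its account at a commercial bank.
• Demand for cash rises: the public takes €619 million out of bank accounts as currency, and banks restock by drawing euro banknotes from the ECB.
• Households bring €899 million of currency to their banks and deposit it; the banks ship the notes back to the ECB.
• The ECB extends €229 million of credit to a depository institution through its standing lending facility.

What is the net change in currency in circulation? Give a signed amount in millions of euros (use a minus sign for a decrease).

-€280 million

Asset purchase (from non-banks) €863.5 million: no currency enters or leaves circulation → 0.
Currency withdrawal €619 million: notes leave the central bank → +€619M.
Currency deposit €899 million: notes return to the central bank → −€899M.
Discount-window loan €229 million: no currency enters or leaves circulation → 0.
Net: 0 + 619 − 899 + 0 = -€280 million.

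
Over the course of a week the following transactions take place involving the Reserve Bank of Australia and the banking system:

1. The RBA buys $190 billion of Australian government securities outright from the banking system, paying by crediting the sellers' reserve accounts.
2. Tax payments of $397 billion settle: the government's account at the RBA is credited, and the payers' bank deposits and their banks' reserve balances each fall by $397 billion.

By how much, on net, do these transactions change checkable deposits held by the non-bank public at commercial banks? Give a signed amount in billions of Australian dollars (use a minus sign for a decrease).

-$397 billion

OMO purchase (from banks) $190 billion: the counterparty is a bank, so public deposits are unchanged → 0.
Government account inflow $397 billion: non-bank counterparties' bank balances fall → −$397B.
Net: 0 − 397 = -$397 billion.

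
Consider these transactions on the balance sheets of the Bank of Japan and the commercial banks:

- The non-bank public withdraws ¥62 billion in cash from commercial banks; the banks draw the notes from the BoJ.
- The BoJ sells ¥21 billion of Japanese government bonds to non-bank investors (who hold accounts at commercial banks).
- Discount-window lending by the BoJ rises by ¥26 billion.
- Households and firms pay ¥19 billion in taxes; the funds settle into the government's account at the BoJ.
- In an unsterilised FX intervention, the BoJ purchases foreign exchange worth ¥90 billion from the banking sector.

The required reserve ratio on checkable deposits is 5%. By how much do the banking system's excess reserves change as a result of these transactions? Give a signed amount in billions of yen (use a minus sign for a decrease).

+¥19.1 billion

Currency withdrawal ¥62 billion: reserves −¥62B, deposits −¥62B.
Asset sale (to non-banks) ¥21 billion: reserves −¥21B, deposits −¥21B.
Discount-window loan ¥26 billion: reserves +¥26B, deposits 0.
Government account inflow ¥19 billion: reserves −¥19B, deposits −¥19B.
FX purchase ¥90 billion: reserves +¥90B, deposits 0.
Totals: Δreserves = +¥14B, Δdeposits = −¥102B.
Δrequired reserves = 5% × −¥102B = −¥5.1B.
Δexcess reserves = Δreserves − Δrequired = +¥14B − (−¥5.1B) = +¥19.1 billion.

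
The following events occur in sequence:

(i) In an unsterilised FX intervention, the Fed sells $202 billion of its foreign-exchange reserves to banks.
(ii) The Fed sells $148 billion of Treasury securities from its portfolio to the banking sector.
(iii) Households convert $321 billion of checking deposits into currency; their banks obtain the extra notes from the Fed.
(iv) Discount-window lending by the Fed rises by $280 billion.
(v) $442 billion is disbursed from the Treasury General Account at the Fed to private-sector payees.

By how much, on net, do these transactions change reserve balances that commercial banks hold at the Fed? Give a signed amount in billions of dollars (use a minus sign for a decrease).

+$51 billion

FX sale $202 billion: the buying banks pay out of their reserve balances → −$202B.
OMO sale (to banks) $148 billion: the buying banks pay out of their reserve balances → −$148B.
Currency withdrawal $321 billion: banks swap reserves for currency → −$321B.
Discount-window loan $280 billion: the loan is credited to the bank's reserve account → +$280B.
Government spending $442 billion: government payments flow into bank reserve accounts → +$442B.
Net: −202 − 148 − 321 + 280 + 442 = +$51 billion.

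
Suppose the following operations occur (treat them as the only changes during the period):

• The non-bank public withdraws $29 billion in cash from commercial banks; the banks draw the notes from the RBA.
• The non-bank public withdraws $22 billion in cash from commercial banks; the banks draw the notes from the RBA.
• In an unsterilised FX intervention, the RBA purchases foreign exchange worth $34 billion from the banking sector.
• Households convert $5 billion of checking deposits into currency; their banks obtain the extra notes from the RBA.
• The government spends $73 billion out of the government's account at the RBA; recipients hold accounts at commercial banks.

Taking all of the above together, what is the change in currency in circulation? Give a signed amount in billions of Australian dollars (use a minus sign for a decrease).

+$56 billion

RBA balance sheet:
  Assets:      Foreign assets +$34B
  Liabilities: Bank reserves +$51B, Currency in circulation +$56B, Government deposits −$73B
Commercial banking system:
  Assets:      Reserves at CB +$51B, Foreign assets −$34B
  Liabilities: Checkable deposits +$17B
So the change in currency in circulation is +$56 billion.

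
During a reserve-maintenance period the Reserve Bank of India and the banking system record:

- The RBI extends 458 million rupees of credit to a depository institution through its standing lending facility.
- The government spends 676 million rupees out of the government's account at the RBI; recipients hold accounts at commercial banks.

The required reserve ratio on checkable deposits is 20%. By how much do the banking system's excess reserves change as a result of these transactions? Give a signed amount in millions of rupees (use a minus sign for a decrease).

+998.8 million

Discount-window loan 458 million rupees: reserves +458M, deposits 0.
Government spending 676 million rupees: reserves +676M, deposits +676M.
Totals: Δreserves = +1134M, Δdeposits = +676M.
Δrequired reserves = 20% × +676M = +135.2M.
Δexcess reserves = Δreserves − Δrequired = +1134M − (+135.2M) = +998.8 million.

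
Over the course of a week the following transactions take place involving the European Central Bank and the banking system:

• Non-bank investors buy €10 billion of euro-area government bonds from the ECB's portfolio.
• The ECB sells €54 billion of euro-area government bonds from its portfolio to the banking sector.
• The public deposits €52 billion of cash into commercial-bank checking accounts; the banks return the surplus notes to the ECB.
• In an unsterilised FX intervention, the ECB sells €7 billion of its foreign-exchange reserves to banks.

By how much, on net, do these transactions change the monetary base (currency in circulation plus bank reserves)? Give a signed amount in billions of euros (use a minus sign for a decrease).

ECB balance sheet:
  Assets:      Securities −€64B, Foreign assets −€7B
  Liabilities: Bank reserves −€19B, Currency in circulation −€52B
Monetary base = currency + reserves: −€52B + (−€19B) = -€71 billion.

-€71 billion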